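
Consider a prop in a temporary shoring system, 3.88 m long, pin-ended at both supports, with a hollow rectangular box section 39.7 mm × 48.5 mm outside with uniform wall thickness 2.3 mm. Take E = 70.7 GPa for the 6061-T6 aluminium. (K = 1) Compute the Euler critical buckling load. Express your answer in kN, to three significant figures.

P_cr ≈ 4.39 kN

Inner dimensions: h_i = 48.5 − 2×2.3 = 43.90 mm, b_i = 39.7 − 2×2.3 = 35.10 mm
Weak-axis I_min = (h_o·b_o³ − h_i·b_i³)/12 with b_o = 39.7, b_i = 35.10 mm (shorter outer/inner sides).
I_min = (48.5×39.7³ − 43.90×35.10³)/12 = 9.469×10^4 mm⁴
I = 9.469×10^4 mm⁴ = 9.469×10^-8 m⁴
Effective length L_e = K·L = 1 × 3.88 = 3.880 m
P_cr = π²EI / L_e² = π² × 70.7×10⁹ × 9.469×10^-8 / 3.880² = 4.389×10^3 N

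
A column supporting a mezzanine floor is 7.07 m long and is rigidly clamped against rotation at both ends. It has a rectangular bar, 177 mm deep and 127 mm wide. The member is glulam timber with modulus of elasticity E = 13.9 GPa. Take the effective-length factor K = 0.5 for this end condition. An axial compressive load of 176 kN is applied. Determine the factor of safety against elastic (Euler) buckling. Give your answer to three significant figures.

n ≈ 1.88

Buckling occurs about the weak axis: I_min = h·b³/12 with b = 127 mm (the shorter side).
I_min = 177×127³/12 = 3.021×10^7 mm⁴
I = 3.021×10^7 mm⁴ = 3.021×10^-5 m⁴
Effective length L_e = K·L = 0.5 × 7.07 = 3.535 m
P_cr = π²EI / L_e² = π² × 13.9×10⁹ × 3.021×10^-5 / 3.535² = 3.317×10^5 N
Factor of safety n = P_cr / P = 331.69 / 176 = 1.88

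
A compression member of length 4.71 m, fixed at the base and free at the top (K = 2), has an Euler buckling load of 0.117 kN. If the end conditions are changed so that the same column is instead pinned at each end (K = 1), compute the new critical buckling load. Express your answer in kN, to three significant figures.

P_cr ≈ 0.468 kN

P_cr ∝ 1/K², so P_cr,new = P_cr,old × (K_old/K_new)² = 0.117 × (2/1)²
= 0.117 × 4.000 = 0.468 kN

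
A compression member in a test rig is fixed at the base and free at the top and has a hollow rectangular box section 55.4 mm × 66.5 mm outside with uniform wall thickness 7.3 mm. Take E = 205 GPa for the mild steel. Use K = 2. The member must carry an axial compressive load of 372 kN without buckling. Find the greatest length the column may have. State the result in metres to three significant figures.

Inner dimensions: h_i = 66.5 − 2×7.3 = 51.90 mm, b_i = 55.4 − 2×7.3 = 40.80 mm
Weak-axis I_min = (h_o·b_o³ − h_i·b_i³)/12 with b_o = 55.4, b_i = 40.80 mm (shorter outer/inner sides).
I_min = (66.5×55.4³ − 51.90×40.80³)/12 = 6.485×10^5 mm⁴
I = 6.485×10^-7 m⁴
At the buckling limit P_cr = P = 3.720×10^5 N
From P_cr = π²EI/(K·L)²:  L = (1/K)·√(π²EI/P_cr) = (1/2)·√(π²×2.05×10^11×6.485×10^-7/3.720×10^5)
L = 0.939 m

L_max ≈ 0.939 m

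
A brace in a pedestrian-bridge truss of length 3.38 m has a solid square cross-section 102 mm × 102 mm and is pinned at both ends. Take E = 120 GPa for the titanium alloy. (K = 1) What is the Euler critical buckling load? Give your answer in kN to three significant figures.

P_cr ≈ 935 kN

I = a⁴/12 = 102⁴/12 = 9.020×10^6 mm⁴
I = 9.020×10^6 mm⁴ = 9.020×10^-6 m⁴
Effective length L_e = K·L = 1 × 3.38 = 3.380 m
P_cr = π²EI / L_e² = π² × 120×10⁹ × 9.020×10^-6 / 3.380² = 9.351×10^5 N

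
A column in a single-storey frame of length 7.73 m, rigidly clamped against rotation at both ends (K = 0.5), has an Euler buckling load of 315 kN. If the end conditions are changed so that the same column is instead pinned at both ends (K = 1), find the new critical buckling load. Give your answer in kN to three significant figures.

P_cr ≈ 78.8 kN

P_cr ∝ 1/K², so P_cr,new = P_cr,old × (K_old/K_new)² = 315 × (0.5/1)²
= 315 × 0.2500 = 78.8 kN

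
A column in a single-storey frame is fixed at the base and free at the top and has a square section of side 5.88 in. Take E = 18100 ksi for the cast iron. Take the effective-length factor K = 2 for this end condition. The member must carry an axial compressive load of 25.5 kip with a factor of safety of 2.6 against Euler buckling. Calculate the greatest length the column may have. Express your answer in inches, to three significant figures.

I = a⁴/12 = 5.88⁴/12 = 99.62 in⁴
Required critical load P_cr = n·P = 2.6 × 25.5 = 66.30 kip = 6.630×10^4 lb
From P_cr = π²EI/(K·L)²:  L = (1/K)·√(π²EI/P_cr) = (1/2)·√(π²×1.81×10^7×99.62/6.630×10^4)
L = 259 in

L_max ≈ 259 in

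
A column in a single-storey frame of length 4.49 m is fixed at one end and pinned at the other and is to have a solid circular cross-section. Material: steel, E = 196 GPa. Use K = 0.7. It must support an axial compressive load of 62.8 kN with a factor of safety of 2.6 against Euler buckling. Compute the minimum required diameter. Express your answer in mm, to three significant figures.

Required P_cr = n·P = 2.6 × 62.8 = 163.3 kN
L_e = K·L = 0.7 × 4.49 = 3.143 m
Required I = P_cr·L_e²/(π²E) = 1.633×10^5 × 3.143² / (π² × 1.96×10^11) = 8.338×10^-7 m⁴
I_req = 8.338×10^5 mm⁴
Solid circle: I = πd⁴/64  ⇒  d = (64I/π)^(1/4) = (64×8.338×10^5/π)^(1/4) = 64.2 mm

d ≈ 64.2 mm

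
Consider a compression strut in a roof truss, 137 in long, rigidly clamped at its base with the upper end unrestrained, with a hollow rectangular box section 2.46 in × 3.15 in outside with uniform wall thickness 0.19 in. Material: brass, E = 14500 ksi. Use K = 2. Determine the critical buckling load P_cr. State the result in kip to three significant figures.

Inner dimensions: h_i = 3.15 − 2×0.19 = 2.770 in, b_i = 2.46 − 2×0.19 = 2.080 in
Weak-axis I_min = (h_o·b_o³ − h_i·b_i³)/12 with b_o = 2.46, b_i = 2.080 in (shorter outer/inner sides).
I_min = (3.15×2.46³ − 2.770×2.080³)/12 = 1.831 in⁴
Effective length L_e = K·L = 2 × 137 = 274.0 in
P_cr = π²EI / L_e² = π² × 14500×10³ × 1.831 / 274.0² = 3.489×10^3 lb

P_cr ≈ 3.49 kip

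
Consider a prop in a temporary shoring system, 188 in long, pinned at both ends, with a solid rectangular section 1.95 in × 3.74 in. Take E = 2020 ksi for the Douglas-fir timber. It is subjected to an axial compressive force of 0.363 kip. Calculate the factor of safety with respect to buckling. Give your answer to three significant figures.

Buckling occurs about the weak axis: I_min = h·b³/12 with b = 1.95 in (the shorter side).
I_min = 3.74×1.95³/12 = 2.311 in⁴
Effective length L_e = K·L = 1 × 188 = 188.0 in
P_cr = π²EI / L_e² = π² × 2020×10³ × 2.311 / 188.0² = 1.304×10^3 lb
Factor of safety n = P_cr / P = 1.3036 / 0.363 = 3.59

n ≈ 3.59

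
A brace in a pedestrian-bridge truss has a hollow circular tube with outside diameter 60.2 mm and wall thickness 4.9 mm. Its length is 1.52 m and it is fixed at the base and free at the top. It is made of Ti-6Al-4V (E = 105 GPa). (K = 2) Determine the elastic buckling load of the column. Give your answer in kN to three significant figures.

P_cr ≈ 36.8 kN

Inner diameter d_i = 60.2 − 2×4.9 = 50.40 mm
I = π(d_o⁴ − d_i⁴)/64 = π(60.2⁴ − 50.40⁴)/64 = 3.280×10^5 mm⁴
I = 3.280×10^5 mm⁴ = 3.280×10^-7 m⁴
Effective length L_e = K·L = 2 × 1.52 = 3.040 m
P_cr = π²EI / L_e² = π² × 105×10⁹ × 3.280×10^-7 / 3.040² = 3.678×10^4 N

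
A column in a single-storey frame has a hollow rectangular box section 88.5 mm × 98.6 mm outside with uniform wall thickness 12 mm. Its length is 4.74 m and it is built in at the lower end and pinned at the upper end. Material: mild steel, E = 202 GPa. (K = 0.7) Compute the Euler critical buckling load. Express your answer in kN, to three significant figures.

P_cr ≈ 729 kN

Inner dimensions: h_i = 98.6 − 2×12 = 74.60 mm, b_i = 88.5 − 2×12 = 64.50 mm
Weak-axis I_min = (h_o·b_o³ − h_i·b_i³)/12 with b_o = 88.5, b_i = 64.50 mm (shorter outer/inner sides).
I_min = (98.6×88.5³ − 74.60×64.50³)/12 = 4.027×10^6 mm⁴
I = 4.027×10^6 mm⁴ = 4.027×10^-6 m⁴
Effective length L_e = K·L = 0.7 × 4.74 = 3.318 m
P_cr = π²EI / L_e² = π² × 202×10⁹ × 4.027×10^-6 / 3.318² = 7.293×10^5 N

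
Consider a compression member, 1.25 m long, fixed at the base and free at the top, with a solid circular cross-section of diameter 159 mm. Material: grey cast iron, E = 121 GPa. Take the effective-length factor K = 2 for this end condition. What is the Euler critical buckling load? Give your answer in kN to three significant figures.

P_cr ≈ 5990 kN

I = πd⁴/64 = π×159⁴/64 = 3.137×10^7 mm⁴
I = 3.137×10^7 mm⁴ = 3.137×10^-5 m⁴
Effective length L_e = K·L = 2 × 1.25 = 2.500 m
P_cr = π²EI / L_e² = π² × 121×10⁹ × 3.137×10^-5 / 2.500² = 5.995×10^6 N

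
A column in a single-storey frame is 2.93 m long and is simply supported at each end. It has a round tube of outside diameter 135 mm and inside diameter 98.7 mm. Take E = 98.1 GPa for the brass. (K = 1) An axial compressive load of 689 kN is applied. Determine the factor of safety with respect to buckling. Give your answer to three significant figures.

d_o = 135 mm, d_i = 98.7 mm
I = π(d_o⁴ − d_i⁴)/64 = π(135⁴ − 98.70⁴)/64 = 1.165×10^7 mm⁴
I = 1.165×10^7 mm⁴ = 1.165×10^-5 m⁴
Effective length L_e = K·L = 1 × 2.93 = 2.930 m
P_cr = π²EI / L_e² = π² × 98.1×10⁹ × 1.165×10^-5 / 2.930² = 1.313×10^6 N
Factor of safety n = P_cr / P = 1313.4 / 689 = 1.91

n ≈ 1.91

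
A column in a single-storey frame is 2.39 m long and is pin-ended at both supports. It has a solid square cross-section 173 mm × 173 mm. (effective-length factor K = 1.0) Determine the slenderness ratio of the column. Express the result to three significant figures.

For a square r = a/√12 = 173/√12 = 49.94 mm
L_e = K·L = 1 × 2.39 m = 2.390 m = 2390.0 mm
λ = L_e / r_min = 2390.0 / 49.94 = 47.9

λ ≈ 47.9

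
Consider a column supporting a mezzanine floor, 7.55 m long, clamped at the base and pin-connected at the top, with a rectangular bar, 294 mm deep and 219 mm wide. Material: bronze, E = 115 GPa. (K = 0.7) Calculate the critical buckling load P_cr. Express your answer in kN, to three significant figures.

Buckling occurs about the weak axis: I_min = h·b³/12 with b = 219 mm (the shorter side).
I_min = 294×219³/12 = 2.573×10^8 mm⁴
I = 2.573×10^8 mm⁴ = 2.573×10^-4 m⁴
Effective length L_e = K·L = 0.7 × 7.55 = 5.285 m
P_cr = π²EI / L_e² = π² × 115×10⁹ × 2.573×10^-4 / 5.285² = 1.046×10^7 N

P_cr ≈ 10500 kN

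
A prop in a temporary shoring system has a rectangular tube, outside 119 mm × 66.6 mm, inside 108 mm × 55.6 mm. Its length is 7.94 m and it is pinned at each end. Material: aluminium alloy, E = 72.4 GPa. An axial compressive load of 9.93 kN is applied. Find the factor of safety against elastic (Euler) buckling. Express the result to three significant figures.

n ≈ 1.58

Weak-axis I_min = (h_o·b_o³ − h_i·b_i³)/12 with b_o = 66.6, b_i = 55.60 mm (shorter outer/inner sides).
I_min = (119×66.6³ − 108.0×55.60³)/12 = 1.383×10^6 mm⁴
I = 1.383×10^6 mm⁴ = 1.383×10^-6 m⁴
Effective length L_e = K·L = 1 × 7.94 = 7.940 m
P_cr = π²EI / L_e² = π² × 72.4×10⁹ × 1.383×10^-6 / 7.940² = 1.567×10^4 N
Factor of safety n = P_cr / P = 15.670 / 9.93 = 1.58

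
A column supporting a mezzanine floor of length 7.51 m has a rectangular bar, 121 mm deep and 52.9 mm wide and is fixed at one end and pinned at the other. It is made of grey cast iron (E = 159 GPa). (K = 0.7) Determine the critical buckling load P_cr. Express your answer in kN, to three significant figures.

P_cr ≈ 84.8 kN

Buckling occurs about the weak axis: I_min = h·b³/12 with b = 52.9 mm (the shorter side).
I_min = 121×52.9³/12 = 1.493×10^6 mm⁴
I = 1.493×10^6 mm⁴ = 1.493×10^-6 m⁴
Effective length L_e = K·L = 0.7 × 7.51 = 5.257 m
P_cr = π²EI / L_e² = π² × 159×10⁹ × 1.493×10^-6 / 5.257² = 8.476×10^4 N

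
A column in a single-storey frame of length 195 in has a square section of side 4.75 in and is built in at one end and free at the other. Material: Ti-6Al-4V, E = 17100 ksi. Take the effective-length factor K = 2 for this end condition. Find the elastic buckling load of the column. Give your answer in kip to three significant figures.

P_cr ≈ 47.1 kip

I = a⁴/12 = 4.75⁴/12 = 42.42 in⁴
Effective length L_e = K·L = 2 × 195 = 390.0 in
P_cr = π²EI / L_e² = π² × 17100×10³ × 42.42 / 390.0² = 4.707×10^4 lb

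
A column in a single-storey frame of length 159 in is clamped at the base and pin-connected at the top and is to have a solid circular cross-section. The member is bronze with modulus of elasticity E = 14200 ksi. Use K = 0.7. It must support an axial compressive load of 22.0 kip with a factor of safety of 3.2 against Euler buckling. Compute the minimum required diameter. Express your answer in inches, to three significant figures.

d ≈ 3.36 in

Required P_cr = n·P = 3.2 × 22.0 = 70.40 kip
L_e = K·L = 0.7 × 159 = 111.3 in
Required I = P_cr·L_e²/(π²E) = 7.040×10^4 × 111.3² / (π² × 1.42×10^7) = 6.223 in⁴
Solid circle: I = πd⁴/64  ⇒  d = (64I/π)^(1/4) = (64×6.223/π)^(1/4) = 3.36 in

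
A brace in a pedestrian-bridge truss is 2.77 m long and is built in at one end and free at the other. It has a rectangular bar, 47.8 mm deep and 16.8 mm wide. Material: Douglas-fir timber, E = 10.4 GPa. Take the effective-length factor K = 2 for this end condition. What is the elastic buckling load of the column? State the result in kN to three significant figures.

Buckling occurs about the weak axis: I_min = h·b³/12 with b = 16.8 mm (the shorter side).
I_min = 47.8×16.8³/12 = 1.889×10^4 mm⁴
I = 1.889×10^4 mm⁴ = 1.889×10^-8 m⁴
Effective length L_e = K·L = 2 × 2.77 = 5.540 m
P_cr = π²EI / L_e² = π² × 10.4×10⁹ × 1.889×10^-8 / 5.540² = 63.17 N

P_cr ≈ 0.0632 kN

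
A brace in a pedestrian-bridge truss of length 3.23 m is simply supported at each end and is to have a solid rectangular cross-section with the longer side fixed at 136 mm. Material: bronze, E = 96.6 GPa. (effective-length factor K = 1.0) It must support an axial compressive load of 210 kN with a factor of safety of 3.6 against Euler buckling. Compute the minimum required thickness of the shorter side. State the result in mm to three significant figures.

Required P_cr = n·P = 3.6 × 210 = 756.0 kN
L_e = K·L = 1 × 3.23 = 3.230 m
Required I = P_cr·L_e²/(π²E) = 7.560×10^5 × 3.230² / (π² × 9.66×10^10) = 8.273×10^-6 m⁴
I_req = 8.273×10^6 mm⁴
Rectangle, weak axis: I_min = h·b³/12 with h = 136 mm fixed  ⇒  b = (12I/h)^(1/3) = 90.0 mm

b ≈ 90.0 mm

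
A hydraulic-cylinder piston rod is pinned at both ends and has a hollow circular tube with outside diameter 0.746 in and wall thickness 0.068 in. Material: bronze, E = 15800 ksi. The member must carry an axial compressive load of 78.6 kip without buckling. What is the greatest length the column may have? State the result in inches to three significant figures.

L_max ≈ 4.08 in

Inner diameter d_i = 0.746 − 2×0.068 = 0.6100 in
I = π(d_o⁴ − d_i⁴)/64 = π(0.746⁴ − 0.6100⁴)/64 = 8.406×10^-3 in⁴
At the buckling limit P_cr = P = 7.860×10^4 lb
From P_cr = π²EI/(K·L)²:  L = (1/K)·√(π²EI/P_cr) = (1/1)·√(π²×1.58×10^7×8.406×10^-3/7.860×10^4)
L = 4.08 in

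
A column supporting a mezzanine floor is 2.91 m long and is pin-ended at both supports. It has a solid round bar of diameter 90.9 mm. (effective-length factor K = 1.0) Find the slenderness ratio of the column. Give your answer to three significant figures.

I = πd⁴/64 = π×90.9⁴/64 = 3.351×10^6 mm⁴
A = 6.490×10^3 mm²;  r_min = √(I/A) = √(3.351×10^6/6.490×10^3) = 22.72 mm
L_e = K·L = 1 × 2.91 m = 2.910 m = 2910.0 mm
λ = L_e / r_min = 2910.0 / 22.72 = 128

λ ≈ 128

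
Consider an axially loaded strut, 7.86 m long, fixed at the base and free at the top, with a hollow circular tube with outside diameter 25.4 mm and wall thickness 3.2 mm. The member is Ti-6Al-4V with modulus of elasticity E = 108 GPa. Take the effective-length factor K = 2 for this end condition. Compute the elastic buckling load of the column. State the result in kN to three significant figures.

Inner diameter d_i = 25.4 − 2×3.2 = 19.00 mm
I = π(d_o⁴ − d_i⁴)/64 = π(25.4⁴ − 19.00⁴)/64 = 1.403×10^4 mm⁴
I = 1.403×10^4 mm⁴ = 1.403×10^-8 m⁴
Effective length L_e = K·L = 2 × 7.86 = 15.72 m
P_cr = π²EI / L_e² = π² × 108×10⁹ × 1.403×10^-8 / 15.72² = 60.54 N

P_cr ≈ 0.0605 kN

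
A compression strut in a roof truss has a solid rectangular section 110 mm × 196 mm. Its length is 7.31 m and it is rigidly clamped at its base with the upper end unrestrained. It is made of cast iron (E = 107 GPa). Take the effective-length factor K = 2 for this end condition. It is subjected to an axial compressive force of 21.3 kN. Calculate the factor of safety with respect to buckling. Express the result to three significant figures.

Buckling occurs about the weak axis: I_min = h·b³/12 with b = 110 mm (the shorter side).
I_min = 196×110³/12 = 2.174×10^7 mm⁴
I = 2.174×10^7 mm⁴ = 2.174×10^-5 m⁴
Effective length L_e = K·L = 2 × 7.31 = 14.62 m
P_cr = π²EI / L_e² = π² × 107×10⁹ × 2.174×10^-5 / 14.62² = 1.074×10^5 N
Factor of safety n = P_cr / P = 107.41 / 21.3 = 5.04

n ≈ 5.04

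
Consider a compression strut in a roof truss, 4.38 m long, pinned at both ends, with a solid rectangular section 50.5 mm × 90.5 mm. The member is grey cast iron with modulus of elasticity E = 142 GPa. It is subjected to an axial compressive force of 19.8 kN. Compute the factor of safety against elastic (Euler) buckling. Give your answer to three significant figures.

Buckling occurs about the weak axis: I_min = h·b³/12 with b = 50.5 mm (the shorter side).
I_min = 90.5×50.5³/12 = 9.713×10^5 mm⁴
I = 9.713×10^5 mm⁴ = 9.713×10^-7 m⁴
Effective length L_e = K·L = 1 × 4.38 = 4.380 m
P_cr = π²EI / L_e² = π² × 142×10⁹ × 9.713×10^-7 / 4.380² = 7.095×10^4 N
Factor of safety n = P_cr / P = 70.955 / 19.8 = 3.58

n ≈ 3.58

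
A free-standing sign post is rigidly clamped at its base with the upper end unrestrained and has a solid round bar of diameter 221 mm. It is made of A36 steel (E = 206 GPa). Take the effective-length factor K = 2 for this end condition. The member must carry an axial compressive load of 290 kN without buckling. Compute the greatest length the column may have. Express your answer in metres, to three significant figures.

L_max ≈ 14.3 m

I = πd⁴/64 = π×221⁴/64 = 1.171×10^8 mm⁴
I = 1.171×10^-4 m⁴
At the buckling limit P_cr = P = 2.900×10^5 N
From P_cr = π²EI/(K·L)²:  L = (1/K)·√(π²EI/P_cr) = (1/2)·√(π²×2.06×10^11×1.171×10^-4/2.900×10^5)
L = 14.3 m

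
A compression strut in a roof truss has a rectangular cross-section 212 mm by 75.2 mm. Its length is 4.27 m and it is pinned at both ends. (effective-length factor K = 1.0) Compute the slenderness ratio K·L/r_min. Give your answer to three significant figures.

λ ≈ 197

For a rectangle r_min = b/√12 = 75.2/√12 = 21.71 mm
L_e = K·L = 1 × 4.27 m = 4.270 m = 4270.0 mm
λ = L_e / r_min = 4270.0 / 21.71 = 197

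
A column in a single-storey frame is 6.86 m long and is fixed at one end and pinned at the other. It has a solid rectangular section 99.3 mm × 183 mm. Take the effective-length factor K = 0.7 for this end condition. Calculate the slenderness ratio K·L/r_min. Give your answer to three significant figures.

λ ≈ 168

For a rectangle r_min = b/√12 = 99.3/√12 = 28.67 mm
L_e = K·L = 0.7 × 6.86 m = 4.802 m = 4802.0 mm
λ = L_e / r_min = 4802.0 / 28.67 = 168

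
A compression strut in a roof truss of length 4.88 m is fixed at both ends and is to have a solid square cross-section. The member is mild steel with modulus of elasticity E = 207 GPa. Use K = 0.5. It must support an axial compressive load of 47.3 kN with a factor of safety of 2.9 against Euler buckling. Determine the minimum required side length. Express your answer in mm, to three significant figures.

a ≈ 46.8 mm

Required P_cr = n·P = 2.9 × 47.3 = 137.2 kN
L_e = K·L = 0.5 × 4.88 = 2.440 m
Required I = P_cr·L_e²/(π²E) = 1.372×10^5 × 2.440² / (π² × 2.07×10^11) = 3.997×10^-7 m⁴
I_req = 3.997×10^5 mm⁴
Solid square: I = a⁴/12  ⇒  a = (12I)^(1/4) = (12×3.997×10^5)^(1/4) = 46.8 mm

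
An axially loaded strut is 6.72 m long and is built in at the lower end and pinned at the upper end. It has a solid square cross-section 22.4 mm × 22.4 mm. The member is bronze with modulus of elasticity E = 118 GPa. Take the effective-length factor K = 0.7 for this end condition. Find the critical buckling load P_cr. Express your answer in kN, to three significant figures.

P_cr ≈ 1.10 kN

I = a⁴/12 = 22.4⁴/12 = 2.098×10^4 mm⁴
I = 2.098×10^4 mm⁴ = 2.098×10^-8 m⁴
Effective length L_e = K·L = 0.7 × 6.72 = 4.704 m
P_cr = π²EI / L_e² = π² × 118×10⁹ × 2.098×10^-8 / 4.704² = 1.104×10^3 N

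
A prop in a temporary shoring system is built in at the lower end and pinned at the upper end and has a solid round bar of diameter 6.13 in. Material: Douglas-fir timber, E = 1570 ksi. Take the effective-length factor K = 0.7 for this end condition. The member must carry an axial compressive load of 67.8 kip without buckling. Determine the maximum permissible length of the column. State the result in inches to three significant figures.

I = πd⁴/64 = π×6.13⁴/64 = 69.31 in⁴
At the buckling limit P_cr = P = 6.780×10^4 lb
From P_cr = π²EI/(K·L)²:  L = (1/K)·√(π²EI/P_cr) = (1/0.7)·√(π²×1.57×10^6×69.31/6.780×10^4)
L = 180 in

L_max ≈ 180 in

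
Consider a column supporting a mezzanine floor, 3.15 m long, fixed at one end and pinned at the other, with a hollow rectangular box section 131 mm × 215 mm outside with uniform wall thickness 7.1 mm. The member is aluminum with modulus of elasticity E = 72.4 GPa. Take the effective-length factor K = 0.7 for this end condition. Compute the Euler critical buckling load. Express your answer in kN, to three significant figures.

Inner dimensions: h_i = 215 − 2×7.1 = 200.8 mm, b_i = 131 − 2×7.1 = 116.8 mm
Weak-axis I_min = (h_o·b_o³ − h_i·b_i³)/12 with b_o = 131, b_i = 116.8 mm (shorter outer/inner sides).
I_min = (215×131³ − 200.8×116.8³)/12 = 1.362×10^7 mm⁴
I = 1.362×10^7 mm⁴ = 1.362×10^-5 m⁴
Effective length L_e = K·L = 0.7 × 3.15 = 2.205 m
P_cr = π²EI / L_e² = π² × 72.4×10⁹ × 1.362×10^-5 / 2.205² = 2.001×10^6 N

P_cr ≈ 2000 kN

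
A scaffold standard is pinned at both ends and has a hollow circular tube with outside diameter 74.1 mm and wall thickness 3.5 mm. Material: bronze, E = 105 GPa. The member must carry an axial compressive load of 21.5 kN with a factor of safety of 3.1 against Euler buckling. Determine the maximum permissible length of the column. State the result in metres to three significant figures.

L_max ≈ 2.75 m

Inner diameter d_i = 74.1 − 2×3.5 = 67.10 mm
I = π(d_o⁴ − d_i⁴)/64 = π(74.1⁴ − 67.10⁴)/64 = 4.849×10^5 mm⁴
I = 4.849×10^-7 m⁴
Required critical load P_cr = n·P = 3.1 × 21.5 = 66.65 kN = 6.665×10^4 N
From P_cr = π²EI/(K·L)²:  L = (1/K)·√(π²EI/P_cr) = (1/1)·√(π²×1.05×10^11×4.849×10^-7/6.665×10^4)
L = 2.75 m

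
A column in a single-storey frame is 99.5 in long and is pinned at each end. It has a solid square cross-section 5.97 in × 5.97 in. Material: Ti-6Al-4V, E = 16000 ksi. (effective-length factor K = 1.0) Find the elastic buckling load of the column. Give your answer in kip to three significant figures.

P_cr ≈ 1690 kip

I = a⁴/12 = 5.97⁴/12 = 105.9 in⁴
Effective length L_e = K·L = 1 × 99.5 = 99.50 in
P_cr = π²EI / L_e² = π² × 16000×10³ × 105.9 / 99.50² = 1.688×10^6 lb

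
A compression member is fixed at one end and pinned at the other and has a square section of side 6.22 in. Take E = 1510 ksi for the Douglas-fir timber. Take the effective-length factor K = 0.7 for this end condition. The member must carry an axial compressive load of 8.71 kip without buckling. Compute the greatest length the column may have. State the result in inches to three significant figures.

L_max ≈ 660 in

I = a⁴/12 = 6.22⁴/12 = 124.7 in⁴
At the buckling limit P_cr = P = 8.710×10^3 lb
From P_cr = π²EI/(K·L)²:  L = (1/K)·√(π²EI/P_cr) = (1/0.7)·√(π²×1.51×10^6×124.7/8.710×10^3)
L = 660 in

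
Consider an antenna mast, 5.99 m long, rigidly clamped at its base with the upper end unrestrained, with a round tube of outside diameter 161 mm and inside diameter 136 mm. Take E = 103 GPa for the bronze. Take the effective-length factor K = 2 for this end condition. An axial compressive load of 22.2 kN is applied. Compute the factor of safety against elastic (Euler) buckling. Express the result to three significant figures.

d_o = 161 mm, d_i = 136 mm
I = π(d_o⁴ − d_i⁴)/64 = π(161⁴ − 136.0⁴)/64 = 1.619×10^7 mm⁴
I = 1.619×10^7 mm⁴ = 1.619×10^-5 m⁴
Effective length L_e = K·L = 2 × 5.99 = 11.98 m
P_cr = π²EI / L_e² = π² × 103×10⁹ × 1.619×10^-5 / 11.98² = 1.147×10^5 N
Factor of safety n = P_cr / P = 114.67 / 22.2 = 5.17

n ≈ 5.17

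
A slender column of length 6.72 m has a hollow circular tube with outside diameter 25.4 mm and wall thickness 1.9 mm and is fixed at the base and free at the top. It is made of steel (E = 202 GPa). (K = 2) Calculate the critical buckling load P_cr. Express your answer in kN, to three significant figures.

Inner diameter d_i = 25.4 − 2×1.9 = 21.60 mm
I = π(d_o⁴ − d_i⁴)/64 = π(25.4⁴ − 21.60⁴)/64 = 9.746×10^3 mm⁴
I = 9.746×10^3 mm⁴ = 9.746×10^-9 m⁴
Effective length L_e = K·L = 2 × 6.72 = 13.44 m
P_cr = π²EI / L_e² = π² × 202×10⁹ × 9.746×10^-9 / 13.44² = 107.6 N

P_cr ≈ 0.108 kN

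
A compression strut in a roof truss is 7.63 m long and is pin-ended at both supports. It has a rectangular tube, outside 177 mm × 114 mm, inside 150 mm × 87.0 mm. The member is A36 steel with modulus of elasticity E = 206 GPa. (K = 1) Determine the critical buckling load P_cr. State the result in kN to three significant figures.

Weak-axis I_min = (h_o·b_o³ − h_i·b_i³)/12 with b_o = 114, b_i = 87.00 mm (shorter outer/inner sides).
I_min = (177×114³ − 150.0×87.00³)/12 = 1.362×10^7 mm⁴
I = 1.362×10^7 mm⁴ = 1.362×10^-5 m⁴
Effective length L_e = K·L = 1 × 7.63 = 7.630 m
P_cr = π²EI / L_e² = π² × 206×10⁹ × 1.362×10^-5 / 7.630² = 4.757×10^5 N

P_cr ≈ 476 kN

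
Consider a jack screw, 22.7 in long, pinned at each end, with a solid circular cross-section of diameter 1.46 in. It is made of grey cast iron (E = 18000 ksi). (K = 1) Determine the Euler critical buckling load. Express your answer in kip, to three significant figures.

P_cr ≈ 76.9 kip

I = πd⁴/64 = π×1.46⁴/64 = 0.2230 in⁴
Effective length L_e = K·L = 1 × 22.7 = 22.70 in
P_cr = π²EI / L_e² = π² × 18000×10³ × 0.2230 / 22.70² = 7.690×10^4 lb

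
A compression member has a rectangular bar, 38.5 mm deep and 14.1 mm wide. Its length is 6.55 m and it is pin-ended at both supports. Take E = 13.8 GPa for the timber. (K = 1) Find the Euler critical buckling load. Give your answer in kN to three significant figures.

P_cr ≈ 0.0286 kN

Buckling occurs about the weak axis: I_min = h·b³/12 with b = 14.1 mm (the shorter side).
I_min = 38.5×14.1³/12 = 8.994×10^3 mm⁴
I = 8.994×10^3 mm⁴ = 8.994×10^-9 m⁴
Effective length L_e = K·L = 1 × 6.55 = 6.550 m
P_cr = π²EI / L_e² = π² × 13.8×10⁹ × 8.994×10^-9 / 6.550² = 28.55 N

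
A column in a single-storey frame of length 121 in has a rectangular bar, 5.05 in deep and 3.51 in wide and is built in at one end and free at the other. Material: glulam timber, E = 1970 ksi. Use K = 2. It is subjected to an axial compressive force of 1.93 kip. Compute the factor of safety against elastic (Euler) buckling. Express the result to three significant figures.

Buckling occurs about the weak axis: I_min = h·b³/12 with b = 3.51 in (the shorter side).
I_min = 5.05×3.51³/12 = 18.20 in⁴
Effective length L_e = K·L = 2 × 121 = 242.0 in
P_cr = π²EI / L_e² = π² × 1970×10³ × 18.20 / 242.0² = 6.042×10^3 lb
Factor of safety n = P_cr / P = 6.0418 / 1.93 = 3.13

n ≈ 3.13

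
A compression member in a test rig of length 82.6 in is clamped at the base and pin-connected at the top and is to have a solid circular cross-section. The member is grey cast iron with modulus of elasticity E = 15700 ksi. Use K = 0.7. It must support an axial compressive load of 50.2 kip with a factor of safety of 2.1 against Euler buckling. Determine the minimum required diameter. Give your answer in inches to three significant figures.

d ≈ 2.61 in

Required P_cr = n·P = 2.1 × 50.2 = 105.4 kip
L_e = K·L = 0.7 × 82.6 = 57.82 in
Required I = P_cr·L_e²/(π²E) = 1.054×10^5 × 57.82² / (π² × 1.57×10^7) = 2.274 in⁴
Solid circle: I = πd⁴/64  ⇒  d = (64I/π)^(1/4) = (64×2.274/π)^(1/4) = 2.61 in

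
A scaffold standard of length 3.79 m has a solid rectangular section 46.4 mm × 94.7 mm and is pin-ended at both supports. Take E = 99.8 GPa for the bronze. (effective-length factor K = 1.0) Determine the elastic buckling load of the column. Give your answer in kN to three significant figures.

Buckling occurs about the weak axis: I_min = h·b³/12 with b = 46.4 mm (the shorter side).
I_min = 94.7×46.4³/12 = 7.884×10^5 mm⁴
I = 7.884×10^5 mm⁴ = 7.884×10^-7 m⁴
Effective length L_e = K·L = 1 × 3.79 = 3.790 m
P_cr = π²EI / L_e² = π² × 99.8×10⁹ × 7.884×10^-7 / 3.790² = 5.406×10^4 N

P_cr ≈ 54.1 kN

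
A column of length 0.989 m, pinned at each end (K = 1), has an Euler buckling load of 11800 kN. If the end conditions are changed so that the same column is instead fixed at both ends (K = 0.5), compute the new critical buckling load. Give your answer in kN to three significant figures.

P_cr ≈ 47200 kN

P_cr ∝ 1/K², so P_cr,new = P_cr,old × (K_old/K_new)² = 11800 × (1/0.5)²
= 11800 × 4.000 = 47200 kN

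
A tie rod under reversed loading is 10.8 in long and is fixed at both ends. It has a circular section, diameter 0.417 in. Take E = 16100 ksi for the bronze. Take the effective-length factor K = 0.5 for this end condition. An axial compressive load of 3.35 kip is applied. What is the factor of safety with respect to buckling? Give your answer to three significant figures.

n ≈ 2.41

I = πd⁴/64 = π×0.417⁴/64 = 1.484×10^-3 in⁴
Effective length L_e = K·L = 0.5 × 10.8 = 5.400 in
P_cr = π²EI / L_e² = π² × 16100×10³ × 1.484×10^-3 / 5.400² = 8.088×10^3 lb
Factor of safety n = P_cr / P = 8.0882 / 3.35 = 2.41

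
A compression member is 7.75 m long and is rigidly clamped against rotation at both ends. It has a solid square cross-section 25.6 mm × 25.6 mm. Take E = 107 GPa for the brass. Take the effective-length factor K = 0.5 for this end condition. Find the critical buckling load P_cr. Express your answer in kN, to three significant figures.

P_cr ≈ 2.52 kN

I = a⁴/12 = 25.6⁴/12 = 3.579×10^4 mm⁴
I = 3.579×10^4 mm⁴ = 3.579×10^-8 m⁴
Effective length L_e = K·L = 0.5 × 7.75 = 3.875 m
P_cr = π²EI / L_e² = π² × 107×10⁹ × 3.579×10^-8 / 3.875² = 2.517×10^3 N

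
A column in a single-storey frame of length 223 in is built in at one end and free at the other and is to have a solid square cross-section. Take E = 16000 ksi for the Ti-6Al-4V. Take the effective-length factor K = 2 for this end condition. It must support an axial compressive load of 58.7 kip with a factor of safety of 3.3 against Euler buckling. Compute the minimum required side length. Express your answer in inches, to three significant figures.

Required P_cr = n·P = 3.3 × 58.7 = 193.7 kip
L_e = K·L = 2 × 223 = 446.0 in
Required I = P_cr·L_e²/(π²E) = 1.937×10^5 × 446.0² / (π² × 1.60×10^7) = 244.0 in⁴
Solid square: I = a⁴/12  ⇒  a = (12I)^(1/4) = (12×244.0)^(1/4) = 7.36 in

a ≈ 7.36 in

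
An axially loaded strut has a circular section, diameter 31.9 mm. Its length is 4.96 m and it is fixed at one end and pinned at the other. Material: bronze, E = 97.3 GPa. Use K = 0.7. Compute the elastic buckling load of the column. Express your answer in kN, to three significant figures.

I = πd⁴/64 = π×31.9⁴/64 = 5.083×10^4 mm⁴
I = 5.083×10^4 mm⁴ = 5.083×10^-8 m⁴
Effective length L_e = K·L = 0.7 × 4.96 = 3.472 m
P_cr = π²EI / L_e² = π² × 97.3×10⁹ × 5.083×10^-8 / 3.472² = 4.049×10^3 N

P_cr ≈ 4.05 kN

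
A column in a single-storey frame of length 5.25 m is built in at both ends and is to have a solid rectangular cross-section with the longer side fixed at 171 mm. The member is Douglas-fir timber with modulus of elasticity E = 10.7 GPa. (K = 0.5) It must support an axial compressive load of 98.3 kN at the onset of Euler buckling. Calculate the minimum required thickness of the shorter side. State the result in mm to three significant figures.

b ≈ 76.6 mm

L_e = K·L = 0.5 × 5.25 = 2.625 m
Required I = P_cr·L_e²/(π²E) = 9.830×10^4 × 2.625² / (π² × 1.07×10^10) = 6.414×10^-6 m⁴
I_req = 6.414×10^6 mm⁴
Rectangle, weak axis: I_min = h·b³/12 with h = 171 mm fixed  ⇒  b = (12I/h)^(1/3) = 76.6 mm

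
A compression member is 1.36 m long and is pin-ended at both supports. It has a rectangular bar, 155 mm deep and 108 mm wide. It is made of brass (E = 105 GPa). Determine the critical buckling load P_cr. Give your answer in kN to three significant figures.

Buckling occurs about the weak axis: I_min = h·b³/12 with b = 108 mm (the shorter side).
I_min = 155×108³/12 = 1.627×10^7 mm⁴
I = 1.627×10^7 mm⁴ = 1.627×10^-5 m⁴
Effective length L_e = K·L = 1 × 1.36 = 1.360 m
P_cr = π²EI / L_e² = π² × 105×10⁹ × 1.627×10^-5 / 1.360² = 9.117×10^6 N

P_cr ≈ 9120 kN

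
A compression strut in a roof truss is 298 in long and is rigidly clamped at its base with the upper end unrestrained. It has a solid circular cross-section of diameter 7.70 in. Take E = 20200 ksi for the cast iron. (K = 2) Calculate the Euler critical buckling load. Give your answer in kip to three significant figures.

P_cr ≈ 96.8 kip

I = πd⁴/64 = π×7.70⁴/64 = 172.6 in⁴
Effective length L_e = K·L = 2 × 298 = 596.0 in
P_cr = π²EI / L_e² = π² × 20200×10³ × 172.6 / 596.0² = 9.685×10^4 lb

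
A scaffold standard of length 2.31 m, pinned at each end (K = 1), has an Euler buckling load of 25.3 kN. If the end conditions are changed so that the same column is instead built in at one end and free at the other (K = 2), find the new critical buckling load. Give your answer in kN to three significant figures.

P_cr ∝ 1/K², so P_cr,new = P_cr,old × (K_old/K_new)² = 25.3 × (1/2)²
= 25.3 × 0.2500 = 6.32 kN

P_cr ≈ 6.32 kN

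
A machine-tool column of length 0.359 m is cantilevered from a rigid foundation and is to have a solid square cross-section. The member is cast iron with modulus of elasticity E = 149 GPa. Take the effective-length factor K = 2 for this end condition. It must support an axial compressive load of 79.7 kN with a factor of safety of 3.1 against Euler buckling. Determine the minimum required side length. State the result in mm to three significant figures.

a ≈ 31.9 mm

Required P_cr = n·P = 3.1 × 79.7 = 247.1 kN
L_e = K·L = 2 × 0.359 = 0.7180 m
Required I = P_cr·L_e²/(π²E) = 2.471×10^5 × 0.7180² / (π² × 1.49×10^11) = 8.661×10^-8 m⁴
I_req = 8.661×10^4 mm⁴
Solid square: I = a⁴/12  ⇒  a = (12I)^(1/4) = (12×8.661×10^4)^(1/4) = 31.9 mm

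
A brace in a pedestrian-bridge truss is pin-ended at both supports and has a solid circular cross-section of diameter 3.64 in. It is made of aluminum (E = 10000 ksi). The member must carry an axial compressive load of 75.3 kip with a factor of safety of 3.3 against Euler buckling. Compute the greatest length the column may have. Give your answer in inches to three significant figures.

I = πd⁴/64 = π×3.64⁴/64 = 8.617 in⁴
Required critical load P_cr = n·P = 3.3 × 75.3 = 248.5 kip = 2.485×10^5 lb
From P_cr = π²EI/(K·L)²:  L = (1/K)·√(π²EI/P_cr) = (1/1)·√(π²×1.00×10^7×8.617/2.485×10^5)
L = 58.5 in

L_max ≈ 58.5 in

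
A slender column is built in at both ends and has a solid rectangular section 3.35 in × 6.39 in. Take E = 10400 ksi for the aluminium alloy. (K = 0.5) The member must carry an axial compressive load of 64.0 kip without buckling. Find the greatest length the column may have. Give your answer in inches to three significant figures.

Buckling occurs about the weak axis: I_min = h·b³/12 with b = 3.35 in (the shorter side).
I_min = 6.39×3.35³/12 = 20.02 in⁴
At the buckling limit P_cr = P = 6.400×10^4 lb
From P_cr = π²EI/(K·L)²:  L = (1/K)·√(π²EI/P_cr) = (1/0.5)·√(π²×1.04×10^7×20.02/6.400×10^4)
L = 358 in

L_max ≈ 358 in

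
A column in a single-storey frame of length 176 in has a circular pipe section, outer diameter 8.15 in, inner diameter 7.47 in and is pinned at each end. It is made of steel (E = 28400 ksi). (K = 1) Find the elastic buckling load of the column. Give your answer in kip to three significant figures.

d_o = 8.15 in, d_i = 7.47 in
I = π(d_o⁴ − d_i⁴)/64 = π(8.15⁴ − 7.470⁴)/64 = 63.73 in⁴
Effective length L_e = K·L = 1 × 176 = 176.0 in
P_cr = π²EI / L_e² = π² × 28400×10³ × 63.73 / 176.0² = 5.766×10^5 lb

P_cr ≈ 577 kip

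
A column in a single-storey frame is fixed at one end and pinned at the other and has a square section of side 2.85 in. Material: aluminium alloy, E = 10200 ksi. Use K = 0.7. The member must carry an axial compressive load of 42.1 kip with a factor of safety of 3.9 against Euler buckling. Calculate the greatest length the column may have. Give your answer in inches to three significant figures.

L_max ≈ 82.9 in

I = a⁴/12 = 2.85⁴/12 = 5.498 in⁴
Required critical load P_cr = n·P = 3.9 × 42.1 = 164.2 kip = 1.642×10^5 lb
From P_cr = π²EI/(K·L)²:  L = (1/K)·√(π²EI/P_cr) = (1/0.7)·√(π²×1.02×10^7×5.498/1.642×10^5)
L = 82.9 in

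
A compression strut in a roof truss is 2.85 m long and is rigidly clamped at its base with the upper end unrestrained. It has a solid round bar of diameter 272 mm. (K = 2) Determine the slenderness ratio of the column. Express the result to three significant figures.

I = πd⁴/64 = π×272⁴/64 = 2.687×10^8 mm⁴
A = 5.811×10^4 mm²;  r_min = √(I/A) = √(2.687×10^8/5.811×10^4) = 68.00 mm
L_e = K·L = 2 × 2.85 m = 5.700 m = 5700.0 mm
λ = L_e / r_min = 5700.0 / 68.00 = 83.8

λ ≈ 83.8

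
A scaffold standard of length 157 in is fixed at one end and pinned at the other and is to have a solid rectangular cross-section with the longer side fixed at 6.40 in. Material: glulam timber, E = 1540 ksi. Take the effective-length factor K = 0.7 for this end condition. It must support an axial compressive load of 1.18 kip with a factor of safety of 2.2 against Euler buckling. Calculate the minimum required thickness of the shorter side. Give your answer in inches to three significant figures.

b ≈ 1.57 in

Required P_cr = n·P = 2.2 × 1.18 = 2.596 kip
L_e = K·L = 0.7 × 157 = 109.9 in
Required I = P_cr·L_e²/(π²E) = 2.596×10^3 × 109.9² / (π² × 1.54×10^6) = 2.063 in⁴
Rectangle, weak axis: I_min = h·b³/12 with h = 6.40 in fixed  ⇒  b = (12I/h)^(1/3) = 1.57 in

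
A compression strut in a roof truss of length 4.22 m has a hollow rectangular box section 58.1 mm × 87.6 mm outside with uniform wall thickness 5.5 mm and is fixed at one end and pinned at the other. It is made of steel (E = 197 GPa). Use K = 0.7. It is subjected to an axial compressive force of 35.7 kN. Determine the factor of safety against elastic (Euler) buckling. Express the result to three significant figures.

n ≈ 4.77

Inner dimensions: h_i = 87.6 − 2×5.5 = 76.60 mm, b_i = 58.1 − 2×5.5 = 47.10 mm
Weak-axis I_min = (h_o·b_o³ − h_i·b_i³)/12 with b_o = 58.1, b_i = 47.10 mm (shorter outer/inner sides).
I_min = (87.6×58.1³ − 76.60×47.10³)/12 = 7.647×10^5 mm⁴
I = 7.647×10^5 mm⁴ = 7.647×10^-7 m⁴
Effective length L_e = K·L = 0.7 × 4.22 = 2.954 m
P_cr = π²EI / L_e² = π² × 197×10⁹ × 7.647×10^-7 / 2.954² = 1.704×10^5 N
Factor of safety n = P_cr / P = 170.39 / 35.7 = 4.77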